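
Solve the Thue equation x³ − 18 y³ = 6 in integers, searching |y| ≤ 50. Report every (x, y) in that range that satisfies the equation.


The equation is x³ - 18y³ = 6. For fixed y, x³ = 18·y³ + 6, so a solution requires the RHS to be a perfect cube.
Strategy: iterate y from -50 to 50, compute RHS = 18·y³ + 6, and check whether it is a (positive or negative) perfect cube.
Check small values of y:
  y = 0: RHS = 6 is not a perfect cube.
  y = 1: RHS = 24 is not a perfect cube.
  y = -1: RHS = -12 is not a perfect cube.
  y = 2: RHS = 150 is not a perfect cube.
  y = -2: RHS = -138 is not a perfect cube.
  y = 3: RHS = 492 is not a perfect cube.
  y = -3: RHS = -480 is not a perfect cube.
Continuing the search up to |y| = 50 finds no solutions either.
No (x, y) in the scanned range satisfies the equation.

No integer solutions with |y| ≤ 50.


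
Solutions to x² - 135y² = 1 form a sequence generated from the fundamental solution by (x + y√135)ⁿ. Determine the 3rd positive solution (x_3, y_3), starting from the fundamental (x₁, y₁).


Step 1: Find the fundamental solution (x₁, y₁) of x² - 135y² = 1.
  Expand √135 as a continued fraction. a₀ = ⌊√135⌋ = 11; iterate m_{k+1} = d_k·a_k − m_k, d_{k+1} = (135 − m_{k+1}²)/d_k, a_{k+1} = ⌊(a₀ + m_{k+1})/d_{k+1}⌋ (starting m₀ = 0, d₀ = 1), with convergents p_k = a_k·p_{k-1} + p_{k-2}, q_k = a_k·q_{k-1} + q_{k-2} (p₋₁ = 1, q₋₁ = 0):
  k = 0: a₀ = 11; p₀/q₀ = 11/1; p₀² − 135·q₀² = 121 − 135 = -14.
  k = 1: m = 11, d = 14, a = ⌊(11 + 11)/14⌋ = 1; p/q = (1·11 + 1)/(1·1 + 0) = 12/1; p² − 135·q² = 144 − 135 = 9.
  k = 2: m = 3, d = 9, a = ⌊(11 + 3)/9⌋ = 1; p/q = (1·12 + 11)/(1·1 + 1) = 23/2; p² − 135·q² = 529 − 540 = -11.
  k = 3: m = 6, d = 11, a = ⌊(11 + 6)/11⌋ = 1; p/q = (1·23 + 12)/(1·2 + 1) = 35/3; p² − 135·q² = 1225 − 1215 = 10.
  k = 4: m = 5, d = 10, a = ⌊(11 + 5)/10⌋ = 1; p/q = (1·35 + 23)/(1·3 + 2) = 58/5; p² − 135·q² = 3364 − 3375 = -11.
  k = 5: m = 5, d = 11, a = ⌊(11 + 5)/11⌋ = 1; p/q = (1·58 + 35)/(1·5 + 3) = 93/8; p² − 135·q² = 8649 − 8640 = 9.
  k = 6: m = 6, d = 9, a = ⌊(11 + 6)/9⌋ = 1; p/q = (1·93 + 58)/(1·8 + 5) = 151/13; p² − 135·q² = 22801 − 22815 = -14.
  k = 7: m = 3, d = 14, a = ⌊(11 + 3)/14⌋ = 1; p/q = (1·151 + 93)/(1·13 + 8) = 244/21; p² − 135·q² = 59536 − 59535 = 1.
  The first convergent with p² − 135·q² = 1 gives the fundamental solution (x₁, y₁) = (244, 21).
Step 2: Apply the recurrence (x_{n+1}, y_{n+1}) = (x₁x_n + 135y₁y_n, x₁y_n + y₁x_n) repeatedly.
  From (x_1, y_1) = (244, 21): x_2 = 244·244 + 135·21·21 = 119071; y_2 = 244·21 + 21·244 = 10248.
  From (x_2, y_2) = (119071, 10248): x_3 = 244·119071 + 135·21·10248 = 58106404; y_3 = 244·10248 + 21·119071 = 5001003.
Step 3: Verify x_3² - 135·y_3² = 3376354185811216 - 3376354185811215 = 1 (should be 1). ✓

(x_1, y_1) = (244, 21); (x_3, y_3) = (58106404, 5001003).


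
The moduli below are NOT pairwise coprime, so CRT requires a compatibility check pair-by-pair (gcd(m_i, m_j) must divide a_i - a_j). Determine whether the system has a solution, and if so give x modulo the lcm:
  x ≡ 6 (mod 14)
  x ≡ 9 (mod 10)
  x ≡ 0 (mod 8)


Moduli 14, 10, 8 are not pairwise coprime, so CRT works modulo lcm(m_i) when all pairwise compatibility conditions hold.
Pairwise compatibility: gcd(m_i, m_j) must divide a_i - a_j for every pair.
Merge one congruence at a time:
  Start: x ≡ 6 (mod 14).
  Combine with x ≡ 9 (mod 10): gcd(14, 10) = 2, and 9 - 6 = 3 is NOT divisible by 2.
    ⇒ system is inconsistent (no integer solution).

No solution (the system is inconsistent).


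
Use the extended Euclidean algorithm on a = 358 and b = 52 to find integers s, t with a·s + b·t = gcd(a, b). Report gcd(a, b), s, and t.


Euclidean algorithm on (358, 52) — divide until remainder is 0:
  358 = 6 · 52 + 46
  52 = 1 · 46 + 6
  46 = 7 · 6 + 4
  6 = 1 · 4 + 2
  4 = 2 · 2 + 0
gcd(358, 52) = 2.
Track Bezout coefficients alongside the remainders: start with r₀ = 358 = a·1 + b·0 (s = 1, t = 0) and r₁ = 52 = a·0 + b·1 (s = 0, t = 1); each new remainder r_{k+1} = r_{k-1} − q_k·r_k inherits s_{k+1} = s_{k-1} − q_k·s_k, t_{k+1} = t_{k-1} − q_k·t_k, so r_k = a·s_k + b·t_k at every step:
  q = 6: r = 46, s = 1 − 6·0 = 1, t = 0 − 6·1 = -6  (check: 358·1 + 52·(-6) = 46)
  q = 1: r = 6, s = 0 − 1·1 = -1, t = 1 − 1·(-6) = 7  (check: 358·(-1) + 52·7 = 6)
  q = 7: r = 4, s = 1 − 7·(-1) = 8, t = -6 − 7·7 = -55  (check: 358·8 + 52·(-55) = 4)
  q = 1: r = 2, s = -1 − 1·8 = -9, t = 7 − 1·(-55) = 62  (check: 358·(-9) + 52·62 = 2)
The row with r = 2 (the gcd) gives the Bezout coefficients s = -9, t = 62.
Result: 358 · (-9) + 52 · (62) = 2.

gcd(358, 52) = 2; s = -9, t = 62 (check: 358·(-9) + 52·62 = 2).


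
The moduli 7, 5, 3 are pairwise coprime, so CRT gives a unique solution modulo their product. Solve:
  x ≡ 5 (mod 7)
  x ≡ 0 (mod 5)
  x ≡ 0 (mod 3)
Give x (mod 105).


Moduli 7, 5, 3 are pairwise coprime; by CRT there is a unique solution modulo M = 7 · 5 · 3 = 105.
Solve pairwise, accumulating the modulus:
  Start with x ≡ 5 (mod 7).
  Combine with x ≡ 0 (mod 5): since gcd(7, 5) = 1, we get a unique residue mod 35.
    Write x = 5 + 7·t and substitute into x ≡ 0 (mod 5): 7·t ≡ 0 − 5 = -5 (mod 5).
    Reduce coefficients mod 5: 2·t ≡ 0 (mod 5).
    The inverse of 2 mod 5 is 3 (since 2·3 = 6 = 1·5 + 1), so t ≡ 3·0 = 0 ≡ 0 (mod 5).
    Then x = 5 + 7·0 = 5, valid modulo lcm(7, 5) = 35: x ≡ 5 (mod 35).
  Combine with x ≡ 0 (mod 3): since gcd(35, 3) = 1, we get a unique residue mod 105.
    Write x = 5 + 35·t and substitute into x ≡ 0 (mod 3): 35·t ≡ 0 − 5 = -5 (mod 3).
    Reduce coefficients mod 3: 2·t ≡ 1 (mod 3).
    The inverse of 2 mod 3 is 2 (since 2·2 = 4 = 1·3 + 1), so t ≡ 2·1 = 2 ≡ 2 (mod 3).
    Then x = 5 + 35·2 = 75, valid modulo lcm(35, 3) = 105: x ≡ 75 (mod 105).
Verify: 75 mod 7 = 5 ✓, 75 mod 5 = 0 ✓, 75 mod 3 = 0 ✓.

x ≡ 75 (mod 105).


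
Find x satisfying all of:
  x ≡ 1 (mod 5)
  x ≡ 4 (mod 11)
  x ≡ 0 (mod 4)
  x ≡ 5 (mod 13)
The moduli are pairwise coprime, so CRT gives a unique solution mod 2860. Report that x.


Product of moduli M = 5 · 11 · 4 · 13 = 2860.
Merge one congruence at a time:
  Start: x ≡ 1 (mod 5).
  Combine with x ≡ 4 (mod 11); new modulus lcm = 55.
    Write x = 1 + 5·t and substitute into x ≡ 4 (mod 11): 5·t ≡ 4 − 1 = 3 (mod 11).
    The inverse of 5 mod 11 is 9 (since 5·9 = 45 = 4·11 + 1), so t ≡ 9·3 = 27 ≡ 5 (mod 11).
    Then x = 1 + 5·5 = 26, valid modulo lcm(5, 11) = 55: x ≡ 26 (mod 55).
  Combine with x ≡ 0 (mod 4); new modulus lcm = 220.
    Write x = 26 + 55·t and substitute into x ≡ 0 (mod 4): 55·t ≡ 0 − 26 = -26 (mod 4).
    Reduce coefficients mod 4: 3·t ≡ 2 (mod 4).
    The inverse of 3 mod 4 is 3 (since 3·3 = 9 = 2·4 + 1), so t ≡ 3·2 = 6 ≡ 2 (mod 4).
    Then x = 26 + 55·2 = 136, valid modulo lcm(55, 4) = 220: x ≡ 136 (mod 220).
  Combine with x ≡ 5 (mod 13); new modulus lcm = 2860.
    Write x = 136 + 220·t and substitute into x ≡ 5 (mod 13): 220·t ≡ 5 − 136 = -131 (mod 13).
    Reduce coefficients mod 13: 12·t ≡ 12 (mod 13).
    The inverse of 12 mod 13 is 12 (since 12·12 = 144 = 11·13 + 1), so t ≡ 12·12 = 144 ≡ 1 (mod 13).
    Then x = 136 + 220·1 = 356, valid modulo lcm(220, 13) = 2860: x ≡ 356 (mod 2860).
Verify against each original: 356 mod 5 = 1, 356 mod 11 = 4, 356 mod 4 = 0, 356 mod 13 = 5.

x ≡ 356 (mod 2860).


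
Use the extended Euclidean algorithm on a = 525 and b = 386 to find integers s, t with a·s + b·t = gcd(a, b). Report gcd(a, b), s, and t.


Euclidean algorithm on (525, 386) — divide until remainder is 0:
  525 = 1 · 386 + 139
  386 = 2 · 139 + 108
  139 = 1 · 108 + 31
  108 = 3 · 31 + 15
  31 = 2 · 15 + 1
  15 = 15 · 1 + 0
gcd(525, 386) = 1.
Track Bezout coefficients alongside the remainders: start with r₀ = 525 = a·1 + b·0 (s = 1, t = 0) and r₁ = 386 = a·0 + b·1 (s = 0, t = 1); each new remainder r_{k+1} = r_{k-1} − q_k·r_k inherits s_{k+1} = s_{k-1} − q_k·s_k, t_{k+1} = t_{k-1} − q_k·t_k, so r_k = a·s_k + b·t_k at every step:
  q = 1: r = 139, s = 1 − 1·0 = 1, t = 0 − 1·1 = -1  (check: 525·1 + 386·(-1) = 139)
  q = 2: r = 108, s = 0 − 2·1 = -2, t = 1 − 2·(-1) = 3  (check: 525·(-2) + 386·3 = 108)
  q = 1: r = 31, s = 1 − 1·(-2) = 3, t = -1 − 1·3 = -4  (check: 525·3 + 386·(-4) = 31)
  q = 3: r = 15, s = -2 − 3·3 = -11, t = 3 − 3·(-4) = 15  (check: 525·(-11) + 386·15 = 15)
  q = 2: r = 1, s = 3 − 2·(-11) = 25, t = -4 − 2·15 = -34  (check: 525·25 + 386·(-34) = 1)
The row with r = 1 (the gcd) gives the Bezout coefficients s = 25, t = -34.
Result: 525 · (25) + 386 · (-34) = 1.

gcd(525, 386) = 1; s = 25, t = -34 (check: 525·25 + 386·(-34) = 1).


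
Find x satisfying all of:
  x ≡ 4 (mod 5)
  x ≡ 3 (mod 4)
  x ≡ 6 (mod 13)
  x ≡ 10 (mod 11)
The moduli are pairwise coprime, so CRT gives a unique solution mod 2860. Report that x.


Product of moduli M = 5 · 4 · 13 · 11 = 2860.
Merge one congruence at a time:
  Start: x ≡ 4 (mod 5).
  Combine with x ≡ 3 (mod 4); new modulus lcm = 20.
    Write x = 4 + 5·t and substitute into x ≡ 3 (mod 4): 5·t ≡ 3 − 4 = -1 (mod 4).
    Reduce coefficients mod 4: 1·t ≡ 3 (mod 4).
    So t ≡ 3 (mod 4).
    Then x = 4 + 5·3 = 19, valid modulo lcm(5, 4) = 20: x ≡ 19 (mod 20).
  Combine with x ≡ 6 (mod 13); new modulus lcm = 260.
    Write x = 19 + 20·t and substitute into x ≡ 6 (mod 13): 20·t ≡ 6 − 19 = -13 (mod 13).
    Reduce coefficients mod 13: 7·t ≡ 0 (mod 13).
    The inverse of 7 mod 13 is 2 (since 7·2 = 14 = 1·13 + 1), so t ≡ 2·0 = 0 ≡ 0 (mod 13).
    Then x = 19 + 20·0 = 19, valid modulo lcm(20, 13) = 260: x ≡ 19 (mod 260).
  Combine with x ≡ 10 (mod 11); new modulus lcm = 2860.
    Write x = 19 + 260·t and substitute into x ≡ 10 (mod 11): 260·t ≡ 10 − 19 = -9 (mod 11).
    Reduce coefficients mod 11: 7·t ≡ 2 (mod 11).
    The inverse of 7 mod 11 is 8 (since 7·8 = 56 = 5·11 + 1), so t ≡ 8·2 = 16 ≡ 5 (mod 11).
    Then x = 19 + 260·5 = 1319, valid modulo lcm(260, 11) = 2860: x ≡ 1319 (mod 2860).
Verify against each original: 1319 mod 5 = 4, 1319 mod 4 = 3, 1319 mod 13 = 6, 1319 mod 11 = 10.

x ≡ 1319 (mod 2860).


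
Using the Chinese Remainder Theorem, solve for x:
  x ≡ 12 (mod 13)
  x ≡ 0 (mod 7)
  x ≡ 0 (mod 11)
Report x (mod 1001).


Moduli 13, 7, 11 are pairwise coprime; by CRT there is a unique solution modulo M = 13 · 7 · 11 = 1001.
Solve pairwise, accumulating the modulus:
  Start with x ≡ 12 (mod 13).
  Combine with x ≡ 0 (mod 7): since gcd(13, 7) = 1, we get a unique residue mod 91.
    Write x = 12 + 13·t and substitute into x ≡ 0 (mod 7): 13·t ≡ 0 − 12 = -12 (mod 7).
    Reduce coefficients mod 7: 6·t ≡ 2 (mod 7).
    The inverse of 6 mod 7 is 6 (since 6·6 = 36 = 5·7 + 1), so t ≡ 6·2 = 12 ≡ 5 (mod 7).
    Then x = 12 + 13·5 = 77, valid modulo lcm(13, 7) = 91: x ≡ 77 (mod 91).
  Combine with x ≡ 0 (mod 11): since gcd(91, 11) = 1, we get a unique residue mod 1001.
    Write x = 77 + 91·t and substitute into x ≡ 0 (mod 11): 91·t ≡ 0 − 77 = -77 (mod 11).
    Reduce coefficients mod 11: 3·t ≡ 0 (mod 11).
    The inverse of 3 mod 11 is 4 (since 3·4 = 12 = 1·11 + 1), so t ≡ 4·0 = 0 ≡ 0 (mod 11).
    Then x = 77 + 91·0 = 77, valid modulo lcm(91, 11) = 1001: x ≡ 77 (mod 1001).
Verify: 77 mod 13 = 12 ✓, 77 mod 7 = 0 ✓, 77 mod 11 = 0 ✓.

x ≡ 77 (mod 1001).


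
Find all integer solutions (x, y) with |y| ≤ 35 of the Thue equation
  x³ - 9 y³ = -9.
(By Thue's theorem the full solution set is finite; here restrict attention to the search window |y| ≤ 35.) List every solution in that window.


The equation is x³ - 9y³ = -9. For fixed y, x³ = 9·y³ − 9, so a solution requires the RHS to be a perfect cube.
Strategy: iterate y from -35 to 35, compute RHS = 9·y³ − 9, and check whether it is a (positive or negative) perfect cube.
Check small values of y:
  y = 0: RHS = -9 is not a perfect cube.
  y = 1: RHS = 0 = (0)³ ⇒ x = 0 works.
  y = -1: RHS = -18 is not a perfect cube.
  y = 2: RHS = 63 is not a perfect cube.
  y = -2: RHS = -81 is not a perfect cube.
  y = 3: RHS = 234 is not a perfect cube.
  y = -3: RHS = -252 is not a perfect cube.
Continuing the search up to |y| = 35 finds no further solutions beyond those listed.
Collected solutions: (0, 1).

Solutions (with |y| ≤ 35): (0, 1).


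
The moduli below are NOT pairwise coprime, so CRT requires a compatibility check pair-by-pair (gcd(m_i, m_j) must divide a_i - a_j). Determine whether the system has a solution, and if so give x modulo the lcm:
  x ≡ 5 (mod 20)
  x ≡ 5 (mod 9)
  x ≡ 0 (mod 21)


Moduli 20, 9, 21 are not pairwise coprime, so CRT works modulo lcm(m_i) when all pairwise compatibility conditions hold.
Pairwise compatibility: gcd(m_i, m_j) must divide a_i - a_j for every pair.
Merge one congruence at a time:
  Start: x ≡ 5 (mod 20).
  Combine with x ≡ 5 (mod 9): gcd(20, 9) = 1; 5 - 5 = 0, which IS divisible by 1, so compatible.
    Write x = 5 + 20·t and substitute into x ≡ 5 (mod 9): 20·t ≡ 5 − 5 = 0 (mod 9).
    Reduce coefficients mod 9: 2·t ≡ 0 (mod 9).
    The inverse of 2 mod 9 is 5 (since 2·5 = 10 = 1·9 + 1), so t ≡ 5·0 = 0 ≡ 0 (mod 9).
    Then x = 5 + 20·0 = 5, valid modulo lcm(20, 9) = 180: x ≡ 5 (mod 180).
  Combine with x ≡ 0 (mod 21): gcd(180, 21) = 3, and 0 - 5 = -5 is NOT divisible by 3.
    ⇒ system is inconsistent (no integer solution).

No solution (the system is inconsistent).


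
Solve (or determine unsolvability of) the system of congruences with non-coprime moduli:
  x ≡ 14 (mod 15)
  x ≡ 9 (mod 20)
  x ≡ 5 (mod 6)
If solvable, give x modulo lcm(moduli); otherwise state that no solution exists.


Moduli 15, 20, 6 are not pairwise coprime, so CRT works modulo lcm(m_i) when all pairwise compatibility conditions hold.
Pairwise compatibility: gcd(m_i, m_j) must divide a_i - a_j for every pair.
Merge one congruence at a time:
  Start: x ≡ 14 (mod 15).
  Combine with x ≡ 9 (mod 20): gcd(15, 20) = 5; 9 - 14 = -5, which IS divisible by 5, so compatible.
    Write x = 14 + 15·t and substitute into x ≡ 9 (mod 20): 15·t ≡ 9 − 14 = -5 (mod 20).
    Divide the congruence (and modulus) by g = 5: 3·t ≡ -1 (mod 4).
    Reduce coefficients mod 4: 3·t ≡ 3 (mod 4).
    The inverse of 3 mod 4 is 3 (since 3·3 = 9 = 2·4 + 1), so t ≡ 3·3 = 9 ≡ 1 (mod 4).
    Then x = 14 + 15·1 = 29, valid modulo lcm(15, 20) = 60: x ≡ 29 (mod 60).
  Combine with x ≡ 5 (mod 6): gcd(60, 6) = 6; 5 - 29 = -24, which IS divisible by 6, so compatible.
    Write x = 29 + 60·t and substitute into x ≡ 5 (mod 6): 60·t ≡ 5 − 29 = -24 (mod 6).
    Divide the congruence (and modulus) by g = 6: 10·t ≡ -4 (mod 1).
    Modulo 1 every t works; take t = 0.
    Then x = 29 + 60·0 = 29, valid modulo lcm(60, 6) = 60: x ≡ 29 (mod 60).
Verify: 29 mod 15 = 14, 29 mod 20 = 9, 29 mod 6 = 5.

x ≡ 29 (mod 60).


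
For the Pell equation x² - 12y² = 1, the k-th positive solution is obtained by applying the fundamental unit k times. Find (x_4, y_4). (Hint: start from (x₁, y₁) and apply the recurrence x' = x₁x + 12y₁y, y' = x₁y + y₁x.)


Step 1: Find the fundamental solution (x₁, y₁) of x² - 12y² = 1.
  Expand √12 as a continued fraction. a₀ = ⌊√12⌋ = 3; iterate m_{k+1} = d_k·a_k − m_k, d_{k+1} = (12 − m_{k+1}²)/d_k, a_{k+1} = ⌊(a₀ + m_{k+1})/d_{k+1}⌋ (starting m₀ = 0, d₀ = 1), with convergents p_k = a_k·p_{k-1} + p_{k-2}, q_k = a_k·q_{k-1} + q_{k-2} (p₋₁ = 1, q₋₁ = 0):
  k = 0: a₀ = 3; p₀/q₀ = 3/1; p₀² − 12·q₀² = 9 − 12 = -3.
  k = 1: m = 3, d = 3, a = ⌊(3 + 3)/3⌋ = 2; p/q = (2·3 + 1)/(2·1 + 0) = 7/2; p² − 12·q² = 49 − 48 = 1.
  The first convergent with p² − 12·q² = 1 gives the fundamental solution (x₁, y₁) = (7, 2).
Step 2: Apply the recurrence (x_{n+1}, y_{n+1}) = (x₁x_n + 12y₁y_n, x₁y_n + y₁x_n) repeatedly.
  From (x_1, y_1) = (7, 2): x_2 = 7·7 + 12·2·2 = 97; y_2 = 7·2 + 2·7 = 28.
  From (x_2, y_2) = (97, 28): x_3 = 7·97 + 12·2·28 = 1351; y_3 = 7·28 + 2·97 = 390.
  From (x_3, y_3) = (1351, 390): x_4 = 7·1351 + 12·2·390 = 18817; y_4 = 7·390 + 2·1351 = 5432.
Step 3: Verify x_4² - 12·y_4² = 354079489 - 354079488 = 1 (should be 1). ✓

(x_1, y_1) = (7, 2); (x_4, y_4) = (18817, 5432).


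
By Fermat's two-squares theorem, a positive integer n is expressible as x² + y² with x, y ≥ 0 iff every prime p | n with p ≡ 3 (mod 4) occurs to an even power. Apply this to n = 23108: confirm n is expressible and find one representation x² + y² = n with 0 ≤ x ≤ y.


Step 1: Factor n = 23108 = 2^2 · 53 · 109.
Step 2: Check the mod-4 condition on each prime factor: 2 = 2 (special); 53 ≡ 1 (mod 4), exponent 1; 109 ≡ 1 (mod 4), exponent 1.
All primes ≡ 3 (mod 4) appear to even exponent (or don't appear), so by the two-squares theorem n IS expressible as a sum of two squares.
Step 3: Build a representation. Group n = k² · m with k = 2 and m = 53 · 109 = 5777 (a product of primes ≡ 1 (mod 4)); a representation of m scales to one of n via (k·x)² + (k·y)² = k²(x² + y²). Each prime p ≡ 1 (mod 4) is itself a sum of two squares; find a² by testing p − a² for a perfect square:
  53: 53 − 1² = 52, 53 − 2² = 49 = 7² ⇒ 53 = 2² + 7².
  109: 109 − 1² = 108, 109 − 2² = 105, 109 − 3² = 100 = 10² ⇒ 109 = 3² + 10².
  Combine using the Brahmagupta–Fibonacci identity (a² + b²)(c² + d²) = (ac − bd)² + (ad + bc)² = (ac + bd)² + (ad − bc)²:
  53 · 109 = 5777: from (2² + 7²)(3² + 10²), take (2·3 − 7·10, 2·10 + 7·3) = (6 − 70, 20 + 21) = (-64, 41); dropping signs (only squares matter) gives (64, 41); check 64² + 41² = 4096 + 1681 = 5777 ✓.
  Scale by k = 2: (2·64, 2·41) = (128, 82).
Step 4: Order so x ≤ y and verify: 82² + 128² = 6724 + 16384 = 23108 = n. ✓

n = 23108 = 82² + 128² (one valid representation with x ≤ y).


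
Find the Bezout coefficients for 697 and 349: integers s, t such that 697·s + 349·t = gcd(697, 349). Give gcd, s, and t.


Euclidean algorithm on (697, 349) — divide until remainder is 0:
  697 = 1 · 349 + 348
  349 = 1 · 348 + 1
  348 = 348 · 1 + 0
gcd(697, 349) = 1.
Track Bezout coefficients alongside the remainders: start with r₀ = 697 = a·1 + b·0 (s = 1, t = 0) and r₁ = 349 = a·0 + b·1 (s = 0, t = 1); each new remainder r_{k+1} = r_{k-1} − q_k·r_k inherits s_{k+1} = s_{k-1} − q_k·s_k, t_{k+1} = t_{k-1} − q_k·t_k, so r_k = a·s_k + b·t_k at every step:
  q = 1: r = 348, s = 1 − 1·0 = 1, t = 0 − 1·1 = -1  (check: 697·1 + 349·(-1) = 348)
  q = 1: r = 1, s = 0 − 1·1 = -1, t = 1 − 1·(-1) = 2  (check: 697·(-1) + 349·2 = 1)
The row with r = 1 (the gcd) gives the Bezout coefficients s = -1, t = 2.
Result: 697 · (-1) + 349 · (2) = 1.

gcd(697, 349) = 1; s = -1, t = 2 (check: 697·(-1) + 349·2 = 1).


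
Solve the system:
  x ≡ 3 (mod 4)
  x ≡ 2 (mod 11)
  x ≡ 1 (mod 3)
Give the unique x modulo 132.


Moduli 4, 11, 3 are pairwise coprime; by CRT there is a unique solution modulo M = 4 · 11 · 3 = 132.
Solve pairwise, accumulating the modulus:
  Start with x ≡ 3 (mod 4).
  Combine with x ≡ 2 (mod 11): since gcd(4, 11) = 1, we get a unique residue mod 44.
    Write x = 3 + 4·t and substitute into x ≡ 2 (mod 11): 4·t ≡ 2 − 3 = -1 (mod 11).
    Reduce coefficients mod 11: 4·t ≡ 10 (mod 11).
    The inverse of 4 mod 11 is 3 (since 4·3 = 12 = 1·11 + 1), so t ≡ 3·10 = 30 ≡ 8 (mod 11).
    Then x = 3 + 4·8 = 35, valid modulo lcm(4, 11) = 44: x ≡ 35 (mod 44).
  Combine with x ≡ 1 (mod 3): since gcd(44, 3) = 1, we get a unique residue mod 132.
    Write x = 35 + 44·t and substitute into x ≡ 1 (mod 3): 44·t ≡ 1 − 35 = -34 (mod 3).
    Reduce coefficients mod 3: 2·t ≡ 2 (mod 3).
    The inverse of 2 mod 3 is 2 (since 2·2 = 4 = 1·3 + 1), so t ≡ 2·2 = 4 ≡ 1 (mod 3).
    Then x = 35 + 44·1 = 79, valid modulo lcm(44, 3) = 132: x ≡ 79 (mod 132).
Verify: 79 mod 4 = 3 ✓, 79 mod 11 = 2 ✓, 79 mod 3 = 1 ✓.

x ≡ 79 (mod 132).


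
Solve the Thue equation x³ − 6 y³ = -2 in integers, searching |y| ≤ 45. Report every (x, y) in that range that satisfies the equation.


The equation is x³ - 6y³ = -2. For fixed y, x³ = 6·y³ − 2, so a solution requires the RHS to be a perfect cube.
Strategy: iterate y from -45 to 45, compute RHS = 6·y³ − 2, and check whether it is a (positive or negative) perfect cube.
Check small values of y:
  y = 0: RHS = -2 is not a perfect cube.
  y = 1: RHS = 4 is not a perfect cube.
  y = -1: RHS = -8 = (-2)³ ⇒ x = -2 works.
  y = 2: RHS = 46 is not a perfect cube.
  y = -2: RHS = -50 is not a perfect cube.
  y = 3: RHS = 160 is not a perfect cube.
  y = -3: RHS = -164 is not a perfect cube.
Continuing the search up to |y| = 45 finds no further solutions beyond those listed.
Collected solutions: (-2, -1).

Solutions (with |y| ≤ 45): (-2, -1).


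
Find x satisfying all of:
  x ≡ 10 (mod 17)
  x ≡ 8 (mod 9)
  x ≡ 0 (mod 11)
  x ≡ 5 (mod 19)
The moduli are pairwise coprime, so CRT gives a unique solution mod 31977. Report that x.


Product of moduli M = 17 · 9 · 11 · 19 = 31977.
Merge one congruence at a time:
  Start: x ≡ 10 (mod 17).
  Combine with x ≡ 8 (mod 9); new modulus lcm = 153.
    Write x = 10 + 17·t and substitute into x ≡ 8 (mod 9): 17·t ≡ 8 − 10 = -2 (mod 9).
    Reduce coefficients mod 9: 8·t ≡ 7 (mod 9).
    The inverse of 8 mod 9 is 8 (since 8·8 = 64 = 7·9 + 1), so t ≡ 8·7 = 56 ≡ 2 (mod 9).
    Then x = 10 + 17·2 = 44, valid modulo lcm(17, 9) = 153: x ≡ 44 (mod 153).
  Combine with x ≡ 0 (mod 11); new modulus lcm = 1683.
    Write x = 44 + 153·t and substitute into x ≡ 0 (mod 11): 153·t ≡ 0 − 44 = -44 (mod 11).
    Reduce coefficients mod 11: 10·t ≡ 0 (mod 11).
    The inverse of 10 mod 11 is 10 (since 10·10 = 100 = 9·11 + 1), so t ≡ 10·0 = 0 ≡ 0 (mod 11).
    Then x = 44 + 153·0 = 44, valid modulo lcm(153, 11) = 1683: x ≡ 44 (mod 1683).
  Combine with x ≡ 5 (mod 19); new modulus lcm = 31977.
    Write x = 44 + 1683·t and substitute into x ≡ 5 (mod 19): 1683·t ≡ 5 − 44 = -39 (mod 19).
    Reduce coefficients mod 19: 11·t ≡ 18 (mod 19).
    The inverse of 11 mod 19 is 7 (since 11·7 = 77 = 4·19 + 1), so t ≡ 7·18 = 126 ≡ 12 (mod 19).
    Then x = 44 + 1683·12 = 20240, valid modulo lcm(1683, 19) = 31977: x ≡ 20240 (mod 31977).
Verify against each original: 20240 mod 17 = 10, 20240 mod 9 = 8, 20240 mod 11 = 0, 20240 mod 19 = 5.

x ≡ 20240 (mod 31977).


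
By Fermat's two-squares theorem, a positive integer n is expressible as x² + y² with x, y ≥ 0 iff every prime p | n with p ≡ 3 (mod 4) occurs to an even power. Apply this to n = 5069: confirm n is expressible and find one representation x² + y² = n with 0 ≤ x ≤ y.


Step 1: Factor n = 5069 = 37 · 137.
Step 2: Check the mod-4 condition on each prime factor: 37 ≡ 1 (mod 4), exponent 1; 137 ≡ 1 (mod 4), exponent 1.
All primes ≡ 3 (mod 4) appear to even exponent (or don't appear), so by the two-squares theorem n IS expressible as a sum of two squares.
Step 3: Build a representation. Here n = 37 · 137 is a product of primes ≡ 1 (mod 4). Each prime p ≡ 1 (mod 4) is itself a sum of two squares; find a² by testing p − a² for a perfect square:
  37: 37 − 1² = 36 = 6² ⇒ 37 = 1² + 6².
  137: 137 − 1² = 136, 137 − 2² = 133, 137 − 3² = 128, 137 − 4² = 121 = 11² ⇒ 137 = 4² + 11².
  Combine using the Brahmagupta–Fibonacci identity (a² + b²)(c² + d²) = (ac − bd)² + (ad + bc)² = (ac + bd)² + (ad − bc)²:
  37 · 137 = 5069: from (1² + 6²)(4² + 11²), take (1·4 − 6·11, 1·11 + 6·4) = (4 − 66, 11 + 24) = (-62, 35); dropping signs (only squares matter) gives (62, 35); check 62² + 35² = 3844 + 1225 = 5069 ✓.
Step 4: Order so x ≤ y and verify: 35² + 62² = 1225 + 3844 = 5069 = n. ✓

n = 5069 = 35² + 62² (one valid representation with x ≤ y).


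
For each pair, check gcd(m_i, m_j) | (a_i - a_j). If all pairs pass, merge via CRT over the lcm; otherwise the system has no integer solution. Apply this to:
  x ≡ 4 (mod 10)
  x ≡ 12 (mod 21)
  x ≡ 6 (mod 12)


Moduli 10, 21, 12 are not pairwise coprime, so CRT works modulo lcm(m_i) when all pairwise compatibility conditions hold.
Pairwise compatibility: gcd(m_i, m_j) must divide a_i - a_j for every pair.
Merge one congruence at a time:
  Start: x ≡ 4 (mod 10).
  Combine with x ≡ 12 (mod 21): gcd(10, 21) = 1; 12 - 4 = 8, which IS divisible by 1, so compatible.
    Write x = 4 + 10·t and substitute into x ≡ 12 (mod 21): 10·t ≡ 12 − 4 = 8 (mod 21).
    The inverse of 10 mod 21 is 19 (since 10·19 = 190 = 9·21 + 1), so t ≡ 19·8 = 152 ≡ 5 (mod 21).
    Then x = 4 + 10·5 = 54, valid modulo lcm(10, 21) = 210: x ≡ 54 (mod 210).
  Combine with x ≡ 6 (mod 12): gcd(210, 12) = 6; 6 - 54 = -48, which IS divisible by 6, so compatible.
    Write x = 54 + 210·t and substitute into x ≡ 6 (mod 12): 210·t ≡ 6 − 54 = -48 (mod 12).
    Divide the congruence (and modulus) by g = 6: 35·t ≡ -8 (mod 2).
    Reduce coefficients mod 2: 1·t ≡ 0 (mod 2).
    So t ≡ 0 (mod 2).
    Then x = 54 + 210·0 = 54, valid modulo lcm(210, 12) = 420: x ≡ 54 (mod 420).
Verify: 54 mod 10 = 4, 54 mod 21 = 12, 54 mod 12 = 6.

x ≡ 54 (mod 420).


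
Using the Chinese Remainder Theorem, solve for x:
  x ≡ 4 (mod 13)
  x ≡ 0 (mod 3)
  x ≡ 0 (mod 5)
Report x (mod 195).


Moduli 13, 3, 5 are pairwise coprime; by CRT there is a unique solution modulo M = 13 · 3 · 5 = 195.
Solve pairwise, accumulating the modulus:
  Start with x ≡ 4 (mod 13).
  Combine with x ≡ 0 (mod 3): since gcd(13, 3) = 1, we get a unique residue mod 39.
    Write x = 4 + 13·t and substitute into x ≡ 0 (mod 3): 13·t ≡ 0 − 4 = -4 (mod 3).
    Reduce coefficients mod 3: 1·t ≡ 2 (mod 3).
    So t ≡ 2 (mod 3).
    Then x = 4 + 13·2 = 30, valid modulo lcm(13, 3) = 39: x ≡ 30 (mod 39).
  Combine with x ≡ 0 (mod 5): since gcd(39, 5) = 1, we get a unique residue mod 195.
    Write x = 30 + 39·t and substitute into x ≡ 0 (mod 5): 39·t ≡ 0 − 30 = -30 (mod 5).
    Reduce coefficients mod 5: 4·t ≡ 0 (mod 5).
    The inverse of 4 mod 5 is 4 (since 4·4 = 16 = 3·5 + 1), so t ≡ 4·0 = 0 ≡ 0 (mod 5).
    Then x = 30 + 39·0 = 30, valid modulo lcm(39, 5) = 195: x ≡ 30 (mod 195).
Verify: 30 mod 13 = 4 ✓, 30 mod 3 = 0 ✓, 30 mod 5 = 0 ✓.

x ≡ 30 (mod 195).


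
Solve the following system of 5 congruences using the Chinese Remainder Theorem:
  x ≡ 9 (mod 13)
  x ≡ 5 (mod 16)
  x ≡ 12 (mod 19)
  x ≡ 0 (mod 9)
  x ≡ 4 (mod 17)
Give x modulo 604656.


Product of moduli M = 13 · 16 · 19 · 9 · 17 = 604656.
Merge one congruence at a time:
  Start: x ≡ 9 (mod 13).
  Combine with x ≡ 5 (mod 16); new modulus lcm = 208.
    Write x = 9 + 13·t and substitute into x ≡ 5 (mod 16): 13·t ≡ 5 − 9 = -4 (mod 16).
    Reduce coefficients mod 16: 13·t ≡ 12 (mod 16).
    The inverse of 13 mod 16 is 5 (since 13·5 = 65 = 4·16 + 1), so t ≡ 5·12 = 60 ≡ 12 (mod 16).
    Then x = 9 + 13·12 = 165, valid modulo lcm(13, 16) = 208: x ≡ 165 (mod 208).
  Combine with x ≡ 12 (mod 19); new modulus lcm = 3952.
    Write x = 165 + 208·t and substitute into x ≡ 12 (mod 19): 208·t ≡ 12 − 165 = -153 (mod 19).
    Reduce coefficients mod 19: 18·t ≡ 18 (mod 19).
    The inverse of 18 mod 19 is 18 (since 18·18 = 324 = 17·19 + 1), so t ≡ 18·18 = 324 ≡ 1 (mod 19).
    Then x = 165 + 208·1 = 373, valid modulo lcm(208, 19) = 3952: x ≡ 373 (mod 3952).
  Combine with x ≡ 0 (mod 9); new modulus lcm = 35568.
    Write x = 373 + 3952·t and substitute into x ≡ 0 (mod 9): 3952·t ≡ 0 − 373 = -373 (mod 9).
    Reduce coefficients mod 9: 1·t ≡ 5 (mod 9).
    So t ≡ 5 (mod 9).
    Then x = 373 + 3952·5 = 20133, valid modulo lcm(3952, 9) = 35568: x ≡ 20133 (mod 35568).
  Combine with x ≡ 4 (mod 17); new modulus lcm = 604656.
    Write x = 20133 + 35568·t and substitute into x ≡ 4 (mod 17): 35568·t ≡ 4 − 20133 = -20129 (mod 17).
    Reduce coefficients mod 17: 4·t ≡ 16 (mod 17).
    The inverse of 4 mod 17 is 13 (since 4·13 = 52 = 3·17 + 1), so t ≡ 13·16 = 208 ≡ 4 (mod 17).
    Then x = 20133 + 35568·4 = 162405, valid modulo lcm(35568, 17) = 604656: x ≡ 162405 (mod 604656).
Verify against each original: 162405 mod 13 = 9, 162405 mod 16 = 5, 162405 mod 19 = 12, 162405 mod 9 = 0, 162405 mod 17 = 4.

x ≡ 162405 (mod 604656).


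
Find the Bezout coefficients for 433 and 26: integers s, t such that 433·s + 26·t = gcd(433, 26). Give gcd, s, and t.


Euclidean algorithm on (433, 26) — divide until remainder is 0:
  433 = 16 · 26 + 17
  26 = 1 · 17 + 9
  17 = 1 · 9 + 8
  9 = 1 · 8 + 1
  8 = 8 · 1 + 0
gcd(433, 26) = 1.
Track Bezout coefficients alongside the remainders: start with r₀ = 433 = a·1 + b·0 (s = 1, t = 0) and r₁ = 26 = a·0 + b·1 (s = 0, t = 1); each new remainder r_{k+1} = r_{k-1} − q_k·r_k inherits s_{k+1} = s_{k-1} − q_k·s_k, t_{k+1} = t_{k-1} − q_k·t_k, so r_k = a·s_k + b·t_k at every step:
  q = 16: r = 17, s = 1 − 16·0 = 1, t = 0 − 16·1 = -16  (check: 433·1 + 26·(-16) = 17)
  q = 1: r = 9, s = 0 − 1·1 = -1, t = 1 − 1·(-16) = 17  (check: 433·(-1) + 26·17 = 9)
  q = 1: r = 8, s = 1 − 1·(-1) = 2, t = -16 − 1·17 = -33  (check: 433·2 + 26·(-33) = 8)
  q = 1: r = 1, s = -1 − 1·2 = -3, t = 17 − 1·(-33) = 50  (check: 433·(-3) + 26·50 = 1)
The row with r = 1 (the gcd) gives the Bezout coefficients s = -3, t = 50.
Result: 433 · (-3) + 26 · (50) = 1.

gcd(433, 26) = 1; s = -3, t = 50 (check: 433·(-3) + 26·50 = 1).


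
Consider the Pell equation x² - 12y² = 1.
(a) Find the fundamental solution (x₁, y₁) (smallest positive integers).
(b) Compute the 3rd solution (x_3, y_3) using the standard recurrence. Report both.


Step 1: Find the fundamental solution (x₁, y₁) of x² - 12y² = 1.
  Expand √12 as a continued fraction. a₀ = ⌊√12⌋ = 3; iterate m_{k+1} = d_k·a_k − m_k, d_{k+1} = (12 − m_{k+1}²)/d_k, a_{k+1} = ⌊(a₀ + m_{k+1})/d_{k+1}⌋ (starting m₀ = 0, d₀ = 1), with convergents p_k = a_k·p_{k-1} + p_{k-2}, q_k = a_k·q_{k-1} + q_{k-2} (p₋₁ = 1, q₋₁ = 0):
  k = 0: a₀ = 3; p₀/q₀ = 3/1; p₀² − 12·q₀² = 9 − 12 = -3.
  k = 1: m = 3, d = 3, a = ⌊(3 + 3)/3⌋ = 2; p/q = (2·3 + 1)/(2·1 + 0) = 7/2; p² − 12·q² = 49 − 48 = 1.
  The first convergent with p² − 12·q² = 1 gives the fundamental solution (x₁, y₁) = (7, 2).
Step 2: Apply the recurrence (x_{n+1}, y_{n+1}) = (x₁x_n + 12y₁y_n, x₁y_n + y₁x_n) repeatedly.
  From (x_1, y_1) = (7, 2): x_2 = 7·7 + 12·2·2 = 97; y_2 = 7·2 + 2·7 = 28.
  From (x_2, y_2) = (97, 28): x_3 = 7·97 + 12·2·28 = 1351; y_3 = 7·28 + 2·97 = 390.
Step 3: Verify x_3² - 12·y_3² = 1825201 - 1825200 = 1 (should be 1). ✓

(x_1, y_1) = (7, 2); (x_3, y_3) = (1351, 390).


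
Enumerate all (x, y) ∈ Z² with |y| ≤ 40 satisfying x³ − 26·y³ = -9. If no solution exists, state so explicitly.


The equation is x³ - 26y³ = -9. For fixed y, x³ = 26·y³ − 9, so a solution requires the RHS to be a perfect cube.
Strategy: iterate y from -40 to 40, compute RHS = 26·y³ − 9, and check whether it is a (positive or negative) perfect cube.
Check small values of y:
  y = 0: RHS = -9 is not a perfect cube.
  y = 1: RHS = 17 is not a perfect cube.
  y = -1: RHS = -35 is not a perfect cube.
  y = 2: RHS = 199 is not a perfect cube.
  y = -2: RHS = -217 is not a perfect cube.
  y = 3: RHS = 693 is not a perfect cube.
  y = -3: RHS = -711 is not a perfect cube.
Continuing the search up to |y| = 40 finds no solutions either.
No (x, y) in the scanned range satisfies the equation.

No integer solutions with |y| ≤ 40.


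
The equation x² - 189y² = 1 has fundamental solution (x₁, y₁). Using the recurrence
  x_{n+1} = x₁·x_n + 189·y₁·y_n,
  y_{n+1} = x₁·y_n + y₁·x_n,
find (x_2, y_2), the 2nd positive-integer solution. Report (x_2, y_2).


Step 1: Find the fundamental solution (x₁, y₁) of x² - 189y² = 1.
  Expand √189 as a continued fraction. a₀ = ⌊√189⌋ = 13; iterate m_{k+1} = d_k·a_k − m_k, d_{k+1} = (189 − m_{k+1}²)/d_k, a_{k+1} = ⌊(a₀ + m_{k+1})/d_{k+1}⌋ (starting m₀ = 0, d₀ = 1), with convergents p_k = a_k·p_{k-1} + p_{k-2}, q_k = a_k·q_{k-1} + q_{k-2} (p₋₁ = 1, q₋₁ = 0):
  k = 0: a₀ = 13; p₀/q₀ = 13/1; p₀² − 189·q₀² = 169 − 189 = -20.
  k = 1: m = 13, d = 20, a = ⌊(13 + 13)/20⌋ = 1; p/q = (1·13 + 1)/(1·1 + 0) = 14/1; p² − 189·q² = 196 − 189 = 7.
  k = 2: m = 7, d = 7, a = ⌊(13 + 7)/7⌋ = 2; p/q = (2·14 + 13)/(2·1 + 1) = 41/3; p² − 189·q² = 1681 − 1701 = -20.
  k = 3: m = 7, d = 20, a = ⌊(13 + 7)/20⌋ = 1; p/q = (1·41 + 14)/(1·3 + 1) = 55/4; p² − 189·q² = 3025 − 3024 = 1.
  The first convergent with p² − 189·q² = 1 gives the fundamental solution (x₁, y₁) = (55, 4).
Step 2: Apply the recurrence (x_{n+1}, y_{n+1}) = (x₁x_n + 189y₁y_n, x₁y_n + y₁x_n) repeatedly.
  From (x_1, y_1) = (55, 4): x_2 = 55·55 + 189·4·4 = 6049; y_2 = 55·4 + 4·55 = 440.
Step 3: Verify x_2² - 189·y_2² = 36590401 - 36590400 = 1 (should be 1). ✓

(x_1, y_1) = (55, 4); (x_2, y_2) = (6049, 440).


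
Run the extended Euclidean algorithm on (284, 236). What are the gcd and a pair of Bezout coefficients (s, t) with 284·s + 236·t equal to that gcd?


Euclidean algorithm on (284, 236) — divide until remainder is 0:
  284 = 1 · 236 + 48
  236 = 4 · 48 + 44
  48 = 1 · 44 + 4
  44 = 11 · 4 + 0
gcd(284, 236) = 4.
Track Bezout coefficients alongside the remainders: start with r₀ = 284 = a·1 + b·0 (s = 1, t = 0) and r₁ = 236 = a·0 + b·1 (s = 0, t = 1); each new remainder r_{k+1} = r_{k-1} − q_k·r_k inherits s_{k+1} = s_{k-1} − q_k·s_k, t_{k+1} = t_{k-1} − q_k·t_k, so r_k = a·s_k + b·t_k at every step:
  q = 1: r = 48, s = 1 − 1·0 = 1, t = 0 − 1·1 = -1  (check: 284·1 + 236·(-1) = 48)
  q = 4: r = 44, s = 0 − 4·1 = -4, t = 1 − 4·(-1) = 5  (check: 284·(-4) + 236·5 = 44)
  q = 1: r = 4, s = 1 − 1·(-4) = 5, t = -1 − 1·5 = -6  (check: 284·5 + 236·(-6) = 4)
The row with r = 4 (the gcd) gives the Bezout coefficients s = 5, t = -6.
Result: 284 · (5) + 236 · (-6) = 4.

gcd(284, 236) = 4; s = 5, t = -6 (check: 284·5 + 236·(-6) = 4).


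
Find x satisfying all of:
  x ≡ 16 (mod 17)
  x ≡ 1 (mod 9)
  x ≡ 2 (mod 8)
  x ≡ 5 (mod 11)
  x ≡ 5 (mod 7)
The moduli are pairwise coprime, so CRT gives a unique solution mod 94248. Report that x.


Product of moduli M = 17 · 9 · 8 · 11 · 7 = 94248.
Merge one congruence at a time:
  Start: x ≡ 16 (mod 17).
  Combine with x ≡ 1 (mod 9); new modulus lcm = 153.
    Write x = 16 + 17·t and substitute into x ≡ 1 (mod 9): 17·t ≡ 1 − 16 = -15 (mod 9).
    Reduce coefficients mod 9: 8·t ≡ 3 (mod 9).
    The inverse of 8 mod 9 is 8 (since 8·8 = 64 = 7·9 + 1), so t ≡ 8·3 = 24 ≡ 6 (mod 9).
    Then x = 16 + 17·6 = 118, valid modulo lcm(17, 9) = 153: x ≡ 118 (mod 153).
  Combine with x ≡ 2 (mod 8); new modulus lcm = 1224.
    Write x = 118 + 153·t and substitute into x ≡ 2 (mod 8): 153·t ≡ 2 − 118 = -116 (mod 8).
    Reduce coefficients mod 8: 1·t ≡ 4 (mod 8).
    So t ≡ 4 (mod 8).
    Then x = 118 + 153·4 = 730, valid modulo lcm(153, 8) = 1224: x ≡ 730 (mod 1224).
  Combine with x ≡ 5 (mod 11); new modulus lcm = 13464.
    Write x = 730 + 1224·t and substitute into x ≡ 5 (mod 11): 1224·t ≡ 5 − 730 = -725 (mod 11).
    Reduce coefficients mod 11: 3·t ≡ 1 (mod 11).
    The inverse of 3 mod 11 is 4 (since 3·4 = 12 = 1·11 + 1), so t ≡ 4·1 = 4 ≡ 4 (mod 11).
    Then x = 730 + 1224·4 = 5626, valid modulo lcm(1224, 11) = 13464: x ≡ 5626 (mod 13464).
  Combine with x ≡ 5 (mod 7); new modulus lcm = 94248.
    Write x = 5626 + 13464·t and substitute into x ≡ 5 (mod 7): 13464·t ≡ 5 − 5626 = -5621 (mod 7).
    Reduce coefficients mod 7: 3·t ≡ 0 (mod 7).
    The inverse of 3 mod 7 is 5 (since 3·5 = 15 = 2·7 + 1), so t ≡ 5·0 = 0 ≡ 0 (mod 7).
    Then x = 5626 + 13464·0 = 5626, valid modulo lcm(13464, 7) = 94248: x ≡ 5626 (mod 94248).
Verify against each original: 5626 mod 17 = 16, 5626 mod 9 = 1, 5626 mod 8 = 2, 5626 mod 11 = 5, 5626 mod 7 = 5.

x ≡ 5626 (mod 94248).


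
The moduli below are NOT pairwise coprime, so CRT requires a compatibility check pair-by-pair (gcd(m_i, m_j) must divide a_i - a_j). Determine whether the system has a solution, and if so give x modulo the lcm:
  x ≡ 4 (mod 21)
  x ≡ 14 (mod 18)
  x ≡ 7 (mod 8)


Moduli 21, 18, 8 are not pairwise coprime, so CRT works modulo lcm(m_i) when all pairwise compatibility conditions hold.
Pairwise compatibility: gcd(m_i, m_j) must divide a_i - a_j for every pair.
Merge one congruence at a time:
  Start: x ≡ 4 (mod 21).
  Combine with x ≡ 14 (mod 18): gcd(21, 18) = 3, and 14 - 4 = 10 is NOT divisible by 3.
    ⇒ system is inconsistent (no integer solution).

No solution (the system is inconsistent).


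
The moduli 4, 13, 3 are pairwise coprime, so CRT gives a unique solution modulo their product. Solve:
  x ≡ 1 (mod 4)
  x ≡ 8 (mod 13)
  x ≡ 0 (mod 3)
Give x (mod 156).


Moduli 4, 13, 3 are pairwise coprime; by CRT there is a unique solution modulo M = 4 · 13 · 3 = 156.
Solve pairwise, accumulating the modulus:
  Start with x ≡ 1 (mod 4).
  Combine with x ≡ 8 (mod 13): since gcd(4, 13) = 1, we get a unique residue mod 52.
    Write x = 1 + 4·t and substitute into x ≡ 8 (mod 13): 4·t ≡ 8 − 1 = 7 (mod 13).
    The inverse of 4 mod 13 is 10 (since 4·10 = 40 = 3·13 + 1), so t ≡ 10·7 = 70 ≡ 5 (mod 13).
    Then x = 1 + 4·5 = 21, valid modulo lcm(4, 13) = 52: x ≡ 21 (mod 52).
  Combine with x ≡ 0 (mod 3): since gcd(52, 3) = 1, we get a unique residue mod 156.
    Write x = 21 + 52·t and substitute into x ≡ 0 (mod 3): 52·t ≡ 0 − 21 = -21 (mod 3).
    Reduce coefficients mod 3: 1·t ≡ 0 (mod 3).
    So t ≡ 0 (mod 3).
    Then x = 21 + 52·0 = 21, valid modulo lcm(52, 3) = 156: x ≡ 21 (mod 156).
Verify: 21 mod 4 = 1 ✓, 21 mod 13 = 8 ✓, 21 mod 3 = 0 ✓.

x ≡ 21 (mod 156).


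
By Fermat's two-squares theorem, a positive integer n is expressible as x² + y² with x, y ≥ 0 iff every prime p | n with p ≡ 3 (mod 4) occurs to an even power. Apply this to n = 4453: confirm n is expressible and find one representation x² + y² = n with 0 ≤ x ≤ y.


Step 1: Factor n = 4453 = 61 · 73.
Step 2: Check the mod-4 condition on each prime factor: 61 ≡ 1 (mod 4), exponent 1; 73 ≡ 1 (mod 4), exponent 1.
All primes ≡ 3 (mod 4) appear to even exponent (or don't appear), so by the two-squares theorem n IS expressible as a sum of two squares.
Step 3: Build a representation. Here n = 61 · 73 is a product of primes ≡ 1 (mod 4). Each prime p ≡ 1 (mod 4) is itself a sum of two squares; find a² by testing p − a² for a perfect square:
  61: 61 − 1² = 60, 61 − 2² = 57, 61 − 3² = 52, 61 − 4² = 45, 61 − 5² = 36 = 6² ⇒ 61 = 5² + 6².
  73: 73 − 1² = 72, 73 − 2² = 69, 73 − 3² = 64 = 8² ⇒ 73 = 3² + 8².
  Combine using the Brahmagupta–Fibonacci identity (a² + b²)(c² + d²) = (ac − bd)² + (ad + bc)² = (ac + bd)² + (ad − bc)²:
  61 · 73 = 4453: from (5² + 6²)(3² + 8²), take (5·3 − 6·8, 5·8 + 6·3) = (15 − 48, 40 + 18) = (-33, 58); dropping signs (only squares matter) gives (33, 58); check 33² + 58² = 1089 + 3364 = 4453 ✓.
Step 4: Order so x ≤ y and verify: 33² + 58² = 1089 + 3364 = 4453 = n. ✓

n = 4453 = 33² + 58² (one valid representation with x ≤ y).


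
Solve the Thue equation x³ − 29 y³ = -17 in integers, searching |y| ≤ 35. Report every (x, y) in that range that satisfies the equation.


The equation is x³ - 29y³ = -17. For fixed y, x³ = 29·y³ − 17, so a solution requires the RHS to be a perfect cube.
Strategy: iterate y from -35 to 35, compute RHS = 29·y³ − 17, and check whether it is a (positive or negative) perfect cube.
Check small values of y:
  y = 0: RHS = -17 is not a perfect cube.
  y = 1: RHS = 12 is not a perfect cube.
  y = -1: RHS = -46 is not a perfect cube.
  y = 2: RHS = 215 is not a perfect cube.
  y = -2: RHS = -249 is not a perfect cube.
  y = 3: RHS = 766 is not a perfect cube.
  y = -3: RHS = -800 is not a perfect cube.
Continuing the search up to |y| = 35 finds no solutions either.
No (x, y) in the scanned range satisfies the equation.

No integer solutions with |y| ≤ 35.
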